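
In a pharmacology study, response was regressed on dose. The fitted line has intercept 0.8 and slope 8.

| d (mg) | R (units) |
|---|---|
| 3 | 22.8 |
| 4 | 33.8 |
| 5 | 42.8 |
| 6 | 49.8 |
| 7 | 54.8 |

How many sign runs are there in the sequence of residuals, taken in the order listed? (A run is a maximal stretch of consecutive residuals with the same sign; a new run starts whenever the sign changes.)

3 runs

d=3: R̂ = 0.8 + 8·3 = 24.8; e = 22.8 − 24.8 = -2
d=4: R̂ = 0.8 + 8·4 = 32.8; e = 33.8 − 32.8 = 1
d=5: R̂ = 0.8 + 8·5 = 40.8; e = 42.8 − 40.8 = 2
d=6: R̂ = 0.8 + 8·6 = 48.8; e = 49.8 − 48.8 = 1
d=7: R̂ = 0.8 + 8·7 = 56.8; e = 54.8 − 56.8 = -2
Signs: − + + + −
Runs: −×1, +×3, −×1 → 3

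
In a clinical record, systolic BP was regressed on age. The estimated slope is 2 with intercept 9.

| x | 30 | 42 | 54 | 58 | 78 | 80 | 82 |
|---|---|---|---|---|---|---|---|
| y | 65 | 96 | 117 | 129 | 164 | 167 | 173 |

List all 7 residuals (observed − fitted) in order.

-4, 3, 0, 4, -1, -2, 0

x=30: ŷ = 9 + 2·30 = 69; r = 65 − 69 = -4
x=42: ŷ = 9 + 2·42 = 93; r = 96 − 93 = 3
x=54: ŷ = 9 + 2·54 = 117; r = 117 − 117 = 0
x=58: ŷ = 9 + 2·58 = 125; r = 129 − 125 = 4
x=78: ŷ = 9 + 2·78 = 165; r = 164 − 165 = -1
x=80: ŷ = 9 + 2·80 = 169; r = 167 − 169 = -2
x=82: ŷ = 9 + 2·82 = 173; r = 173 − 173 = 0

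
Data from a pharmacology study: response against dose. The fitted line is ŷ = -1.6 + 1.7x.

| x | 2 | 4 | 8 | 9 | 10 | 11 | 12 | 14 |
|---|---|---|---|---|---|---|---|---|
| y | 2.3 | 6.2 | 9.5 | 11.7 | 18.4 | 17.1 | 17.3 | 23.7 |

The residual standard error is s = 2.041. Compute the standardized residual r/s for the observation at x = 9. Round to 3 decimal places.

ŷ = -1.6 + 1.7·9 = 13.7
r = 11.7 − 13.7 = -2
r/s = -2 / 2.041 = -0.980

-0.980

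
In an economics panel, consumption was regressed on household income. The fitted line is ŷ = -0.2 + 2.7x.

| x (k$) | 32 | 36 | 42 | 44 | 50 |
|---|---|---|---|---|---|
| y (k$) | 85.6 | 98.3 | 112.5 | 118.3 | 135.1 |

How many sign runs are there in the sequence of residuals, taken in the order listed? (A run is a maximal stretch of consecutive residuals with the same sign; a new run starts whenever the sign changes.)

4 runs

x=32: ŷ = -0.2 + 2.7·32 = 86.2; e = 85.6 − 86.2 = -0.6
x=36: ŷ = -0.2 + 2.7·36 = 97; e = 98.3 − 97 = 1.3
x=42: ŷ = -0.2 + 2.7·42 = 113.2; e = 112.5 − 113.2 = -0.7
x=44: ŷ = -0.2 + 2.7·44 = 118.6; e = 118.3 − 118.6 = -0.3
x=50: ŷ = -0.2 + 2.7·50 = 134.8; e = 135.1 − 134.8 = 0.3
Signs: − + − − +
Runs: −×1, +×1, −×2, +×1 → 4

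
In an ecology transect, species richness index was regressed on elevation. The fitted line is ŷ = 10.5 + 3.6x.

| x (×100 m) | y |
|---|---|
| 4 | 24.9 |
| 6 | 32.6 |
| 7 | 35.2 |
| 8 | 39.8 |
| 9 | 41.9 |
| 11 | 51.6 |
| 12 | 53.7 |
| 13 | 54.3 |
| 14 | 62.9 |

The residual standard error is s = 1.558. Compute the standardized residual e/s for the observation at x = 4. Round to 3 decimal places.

0.000

ŷ = 10.5 + 3.6·4 = 24.9
e = 24.9 − 24.9 = 0
e/s = 0 / 1.558 = 0.000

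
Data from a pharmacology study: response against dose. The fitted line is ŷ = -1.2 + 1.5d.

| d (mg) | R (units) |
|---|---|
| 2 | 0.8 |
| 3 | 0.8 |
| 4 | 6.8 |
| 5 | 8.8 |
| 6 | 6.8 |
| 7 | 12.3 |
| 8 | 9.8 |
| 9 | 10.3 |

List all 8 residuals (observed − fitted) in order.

d=2: ŷ = -1.2 + 1.5·2 = 1.8; e = 0.8 − 1.8 = -1
d=3: ŷ = -1.2 + 1.5·3 = 3.3; e = 0.8 − 3.3 = -2.5
d=4: ŷ = -1.2 + 1.5·4 = 4.8; e = 6.8 − 4.8 = 2
d=5: ŷ = -1.2 + 1.5·5 = 6.3; e = 8.8 − 6.3 = 2.5
d=6: ŷ = -1.2 + 1.5·6 = 7.8; e = 6.8 − 7.8 = -1
d=7: ŷ = -1.2 + 1.5·7 = 9.3; e = 12.3 − 9.3 = 3
d=8: ŷ = -1.2 + 1.5·8 = 10.8; e = 9.8 − 10.8 = -1
d=9: ŷ = -1.2 + 1.5·9 = 12.3; e = 10.3 − 12.3 = -2

-1, -2.5, 2, 2.5, -1, 3, -1, -2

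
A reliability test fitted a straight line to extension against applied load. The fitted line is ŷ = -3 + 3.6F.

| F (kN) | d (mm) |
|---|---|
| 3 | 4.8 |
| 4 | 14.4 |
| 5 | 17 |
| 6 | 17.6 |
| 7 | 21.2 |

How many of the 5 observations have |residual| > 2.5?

2

F=3: ŷ = -3 + 3.6·3 = 7.8; r = 4.8 − 7.8 = -3
F=4: ŷ = -3 + 3.6·4 = 11.4; r = 14.4 − 11.4 = 3
F=5: ŷ = -3 + 3.6·5 = 15; r = 17 − 15 = 2
F=6: ŷ = -3 + 3.6·6 = 18.6; r = 17.6 − 18.6 = -1
F=7: ŷ = -3 + 3.6·7 = 22.2; r = 21.2 − 22.2 = -1
|r| > 2.5: F=3 (|r|=3), F=4 (|r|=3) → 2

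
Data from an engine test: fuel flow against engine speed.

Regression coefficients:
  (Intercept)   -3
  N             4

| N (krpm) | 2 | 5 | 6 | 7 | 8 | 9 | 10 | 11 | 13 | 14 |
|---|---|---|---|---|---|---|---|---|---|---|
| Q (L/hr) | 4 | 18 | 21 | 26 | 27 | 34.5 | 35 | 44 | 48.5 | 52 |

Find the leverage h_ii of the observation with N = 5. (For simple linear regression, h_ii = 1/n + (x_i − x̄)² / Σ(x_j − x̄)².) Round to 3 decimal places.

N̄ = (2 + 5 + 6 + 7 + 8 + 9 + 10 + 11 + 13 + 14)/10 = 8.5
Σ(N − N̄)² = 42.25 + 12.25 + 6.25 + 2.25 + 0.25 + 0.25 + 2.25 + 6.25 + 20.25 + 30.25 = 122.5
h = 1/10 + (-3.5)²/122.5 = 0.1 + 0.1 = 0.200

h = 0.200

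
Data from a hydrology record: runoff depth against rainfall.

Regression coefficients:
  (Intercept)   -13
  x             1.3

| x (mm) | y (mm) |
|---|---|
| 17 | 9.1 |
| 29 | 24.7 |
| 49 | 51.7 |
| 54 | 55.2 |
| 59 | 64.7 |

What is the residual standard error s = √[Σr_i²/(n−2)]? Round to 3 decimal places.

x=17: ŷ = -13 + 1.3·17 = 9.1; r = 9.1 − 9.1 = 0
x=29: ŷ = -13 + 1.3·29 = 24.7; r = 24.7 − 24.7 = 0
x=49: ŷ = -13 + 1.3·49 = 50.7; r = 51.7 − 50.7 = 1
x=54: ŷ = -13 + 1.3·54 = 57.2; r = 55.2 − 57.2 = -2
x=59: ŷ = -13 + 1.3·59 = 63.7; r = 64.7 − 63.7 = 1
SSE = 0 + 0 + 1 + 4 + 1 = 6
s = √(6/3) = √2 ≈ 1.414

s = 1.414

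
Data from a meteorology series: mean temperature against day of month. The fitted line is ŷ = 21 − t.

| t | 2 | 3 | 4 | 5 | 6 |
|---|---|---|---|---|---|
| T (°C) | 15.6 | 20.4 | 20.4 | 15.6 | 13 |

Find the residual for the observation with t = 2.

ŷ = 21 − 2 = 19
r = 15.6 − 19 = -3.4

r = -3.4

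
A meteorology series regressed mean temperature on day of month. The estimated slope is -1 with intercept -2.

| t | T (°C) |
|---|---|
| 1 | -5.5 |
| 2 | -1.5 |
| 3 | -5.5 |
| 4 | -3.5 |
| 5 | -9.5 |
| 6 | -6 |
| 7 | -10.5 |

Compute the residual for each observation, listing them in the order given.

t=1: ŷ = -2 − 1 = -3; e = -5.5 − (-3) = -2.5
t=2: ŷ = -2 − 2 = -4; e = -1.5 − (-4) = 2.5
t=3: ŷ = -2 − 3 = -5; e = -5.5 − (-5) = -0.5
t=4: ŷ = -2 − 4 = -6; e = -3.5 − (-6) = 2.5
t=5: ŷ = -2 − 5 = -7; e = -9.5 − (-7) = -2.5
t=6: ŷ = -2 − 6 = -8; e = -6 − (-8) = 2
t=7: ŷ = -2 − 7 = -9; e = -10.5 − (-9) = -1.5

-2.5, 2.5, -0.5, 2.5, -2.5, 2, -1.5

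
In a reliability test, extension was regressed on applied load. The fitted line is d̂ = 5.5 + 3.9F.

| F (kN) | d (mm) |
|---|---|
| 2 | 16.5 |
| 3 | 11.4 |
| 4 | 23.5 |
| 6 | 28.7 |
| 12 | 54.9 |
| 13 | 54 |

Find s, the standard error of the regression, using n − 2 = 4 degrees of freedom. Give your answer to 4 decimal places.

s = 3.9141

F=2: d̂ = 5.5 + 3.9·2 = 13.3; r = 16.5 − 13.3 = 3.2
F=3: d̂ = 5.5 + 3.9·3 = 17.2; r = 11.4 − 17.2 = -5.8
F=4: d̂ = 5.5 + 3.9·4 = 21.1; r = 23.5 − 21.1 = 2.4
F=6: d̂ = 5.5 + 3.9·6 = 28.9; r = 28.7 − 28.9 = -0.2
F=12: d̂ = 5.5 + 3.9·12 = 52.3; r = 54.9 − 52.3 = 2.6
F=13: d̂ = 5.5 + 3.9·13 = 56.2; r = 54 − 56.2 = -2.2
SSE = 10.24 + 33.64 + 5.76 + 0.04 + 6.76 + 4.84 = 61.28
s = √(61.28/4) = √15.32 ≈ 3.9141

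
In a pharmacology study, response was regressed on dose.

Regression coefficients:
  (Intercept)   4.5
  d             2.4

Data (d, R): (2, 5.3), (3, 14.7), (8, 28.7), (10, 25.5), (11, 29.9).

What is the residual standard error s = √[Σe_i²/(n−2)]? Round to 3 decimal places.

d=2: R̂ = 4.5 + 2.4·2 = 9.3; e = 5.3 − 9.3 = -4
d=3: R̂ = 4.5 + 2.4·3 = 11.7; e = 14.7 − 11.7 = 3
d=8: R̂ = 4.5 + 2.4·8 = 23.7; e = 28.7 − 23.7 = 5
d=10: R̂ = 4.5 + 2.4·10 = 28.5; e = 25.5 − 28.5 = -3
d=11: R̂ = 4.5 + 2.4·11 = 30.9; e = 29.9 − 30.9 = -1
SSE = 16 + 9 + 25 + 9 + 1 = 60
s = √(60/3) = √20 ≈ 4.472

s = 4.472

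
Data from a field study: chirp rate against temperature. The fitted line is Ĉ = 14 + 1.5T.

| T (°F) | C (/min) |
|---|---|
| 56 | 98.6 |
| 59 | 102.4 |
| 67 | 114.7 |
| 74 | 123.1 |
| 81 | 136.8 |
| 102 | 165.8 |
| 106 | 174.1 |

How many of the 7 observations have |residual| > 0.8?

T=56: Ĉ = 14 + 1.5·56 = 98; e = 98.6 − 98 = 0.6
T=59: Ĉ = 14 + 1.5·59 = 102.5; e = 102.4 − 102.5 = -0.1
T=67: Ĉ = 14 + 1.5·67 = 114.5; e = 114.7 − 114.5 = 0.2
T=74: Ĉ = 14 + 1.5·74 = 125; e = 123.1 − 125 = -1.9
T=81: Ĉ = 14 + 1.5·81 = 135.5; e = 136.8 − 135.5 = 1.3
T=102: Ĉ = 14 + 1.5·102 = 167; e = 165.8 − 167 = -1.2
T=106: Ĉ = 14 + 1.5·106 = 173; e = 174.1 − 173 = 1.1
|e| > 0.8: T=74 (|e|=1.9), T=81 (|e|=1.3), T=102 (|e|=1.2), T=106 (|e|=1.1) → 4

4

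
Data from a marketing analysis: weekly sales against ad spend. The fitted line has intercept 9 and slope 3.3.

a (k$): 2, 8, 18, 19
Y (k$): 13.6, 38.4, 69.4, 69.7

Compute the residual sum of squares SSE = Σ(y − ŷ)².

SSE = 18

a=2: Ŷ = 9 + 3.3·2 = 15.6; r = 13.6 − 15.6 = -2
a=8: Ŷ = 9 + 3.3·8 = 35.4; r = 38.4 − 35.4 = 3
a=18: Ŷ = 9 + 3.3·18 = 68.4; r = 69.4 − 68.4 = 1
a=19: Ŷ = 9 + 3.3·19 = 71.7; r = 69.7 − 71.7 = -2
SSE = 4 + 9 + 1 + 4 = 18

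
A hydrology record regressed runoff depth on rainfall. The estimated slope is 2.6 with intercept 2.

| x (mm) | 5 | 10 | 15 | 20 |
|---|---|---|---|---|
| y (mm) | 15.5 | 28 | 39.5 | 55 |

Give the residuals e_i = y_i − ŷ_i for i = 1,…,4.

0.5, 0, -1.5, 1

x=5: ŷ = 2 + 2.6·5 = 15; e = 15.5 − 15 = 0.5
x=10: ŷ = 2 + 2.6·10 = 28; e = 28 − 28 = 0
x=15: ŷ = 2 + 2.6·15 = 41; e = 39.5 − 41 = -1.5
x=20: ŷ = 2 + 2.6·20 = 54; e = 55 − 54 = 1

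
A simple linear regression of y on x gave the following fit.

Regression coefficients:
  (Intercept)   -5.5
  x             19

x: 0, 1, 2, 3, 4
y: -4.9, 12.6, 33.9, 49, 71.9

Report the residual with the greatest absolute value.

r = -2.5

x=0: ŷ = -5.5 + 19·0 = -5.5; r = -4.9 − (-5.5) = 0.6
x=1: ŷ = -5.5 + 19·1 = 13.5; r = 12.6 − 13.5 = -0.9
x=2: ŷ = -5.5 + 19·2 = 32.5; r = 33.9 − 32.5 = 1.4
x=3: ŷ = -5.5 + 19·3 = 51.5; r = 49 − 51.5 = -2.5
x=4: ŷ = -5.5 + 19·4 = 70.5; r = 71.9 − 70.5 = 1.4
Largest |r| is 2.5 at x = 3, residual -2.5.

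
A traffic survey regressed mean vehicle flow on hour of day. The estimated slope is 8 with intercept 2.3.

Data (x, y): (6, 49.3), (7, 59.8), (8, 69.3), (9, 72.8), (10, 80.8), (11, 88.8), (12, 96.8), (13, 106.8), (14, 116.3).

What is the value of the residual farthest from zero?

e = 3

x=6: ŷ = 2.3 + 8·6 = 50.3; e = 49.3 − 50.3 = -1
x=7: ŷ = 2.3 + 8·7 = 58.3; e = 59.8 − 58.3 = 1.5
x=8: ŷ = 2.3 + 8·8 = 66.3; e = 69.3 − 66.3 = 3
x=9: ŷ = 2.3 + 8·9 = 74.3; e = 72.8 − 74.3 = -1.5
x=10: ŷ = 2.3 + 8·10 = 82.3; e = 80.8 − 82.3 = -1.5
x=11: ŷ = 2.3 + 8·11 = 90.3; e = 88.8 − 90.3 = -1.5
x=12: ŷ = 2.3 + 8·12 = 98.3; e = 96.8 − 98.3 = -1.5
x=13: ŷ = 2.3 + 8·13 = 106.3; e = 106.8 − 106.3 = 0.5
x=14: ŷ = 2.3 + 8·14 = 114.3; e = 116.3 − 114.3 = 2
Largest |e| is 3 at x = 8, residual 3.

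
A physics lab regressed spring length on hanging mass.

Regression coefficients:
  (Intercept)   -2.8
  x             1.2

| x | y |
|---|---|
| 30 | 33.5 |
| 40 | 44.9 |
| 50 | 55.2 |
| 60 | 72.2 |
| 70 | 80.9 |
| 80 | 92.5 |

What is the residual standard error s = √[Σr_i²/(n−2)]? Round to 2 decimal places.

s = 1.85

x=30: ŷ = -2.8 + 1.2·30 = 33.2; r = 33.5 − 33.2 = 0.3
x=40: ŷ = -2.8 + 1.2·40 = 45.2; r = 44.9 − 45.2 = -0.3
x=50: ŷ = -2.8 + 1.2·50 = 57.2; r = 55.2 − 57.2 = -2
x=60: ŷ = -2.8 + 1.2·60 = 69.2; r = 72.2 − 69.2 = 3
x=70: ŷ = -2.8 + 1.2·70 = 81.2; r = 80.9 − 81.2 = -0.3
x=80: ŷ = -2.8 + 1.2·80 = 93.2; r = 92.5 − 93.2 = -0.7
SSE = 0.09 + 0.09 + 4 + 9 + 0.09 + 0.49 = 13.76
s = √(13.76/4) = √3.44 ≈ 1.85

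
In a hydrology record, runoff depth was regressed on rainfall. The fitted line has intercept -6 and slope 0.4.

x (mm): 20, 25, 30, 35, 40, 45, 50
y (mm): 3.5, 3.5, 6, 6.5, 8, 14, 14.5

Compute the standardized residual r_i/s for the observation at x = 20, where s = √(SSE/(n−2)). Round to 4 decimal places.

0.9303

x=20: ŷ = -6 + 0.4·20 = 2; r = 3.5 − 2 = 1.5
x=25: ŷ = -6 + 0.4·25 = 4; r = 3.5 − 4 = -0.5
x=30: ŷ = -6 + 0.4·30 = 6; r = 6 − 6 = 0
x=35: ŷ = -6 + 0.4·35 = 8; r = 6.5 − 8 = -1.5
x=40: ŷ = -6 + 0.4·40 = 10; r = 8 − 10 = -2
x=45: ŷ = -6 + 0.4·45 = 12; r = 14 − 12 = 2
x=50: ŷ = -6 + 0.4·50 = 14; r = 14.5 − 14 = 0.5
SSE = 2.25 + 0.25 + 0 + 2.25 + 4 + 4 + 0.25 = 13
s = √(13/5) = 1.61245
r/s = 1.5 / 1.61245 = 0.9303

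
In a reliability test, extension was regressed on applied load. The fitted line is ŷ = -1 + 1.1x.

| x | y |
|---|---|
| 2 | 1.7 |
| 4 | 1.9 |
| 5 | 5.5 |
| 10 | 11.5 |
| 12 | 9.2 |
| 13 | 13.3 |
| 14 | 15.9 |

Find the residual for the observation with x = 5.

r = 1

ŷ = -1 + 1.1·5 = 4.5
r = 5.5 − 4.5 = 1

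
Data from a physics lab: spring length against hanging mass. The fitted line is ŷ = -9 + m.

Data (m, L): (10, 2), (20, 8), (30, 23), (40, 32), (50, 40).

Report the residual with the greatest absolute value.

e = -3

m=10: ŷ = -9 + 10 = 1; e = 2 − 1 = 1
m=20: ŷ = -9 + 20 = 11; e = 8 − 11 = -3
m=30: ŷ = -9 + 30 = 21; e = 23 − 21 = 2
m=40: ŷ = -9 + 40 = 31; e = 32 − 31 = 1
m=50: ŷ = -9 + 50 = 41; e = 40 − 41 = -1
Largest |e| is 3 at m = 20, residual -3.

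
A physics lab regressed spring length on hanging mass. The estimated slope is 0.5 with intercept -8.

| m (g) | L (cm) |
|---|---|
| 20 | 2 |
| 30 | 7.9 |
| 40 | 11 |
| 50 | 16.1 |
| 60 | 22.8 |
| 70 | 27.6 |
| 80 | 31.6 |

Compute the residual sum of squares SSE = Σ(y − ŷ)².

m=20: L̂ = -8 + 0.5·20 = 2; r = 2 − 2 = 0
m=30: L̂ = -8 + 0.5·30 = 7; r = 7.9 − 7 = 0.9
m=40: L̂ = -8 + 0.5·40 = 12; r = 11 − 12 = -1
m=50: L̂ = -8 + 0.5·50 = 17; r = 16.1 − 17 = -0.9
m=60: L̂ = -8 + 0.5·60 = 22; r = 22.8 − 22 = 0.8
m=70: L̂ = -8 + 0.5·70 = 27; r = 27.6 − 27 = 0.6
m=80: L̂ = -8 + 0.5·80 = 32; r = 31.6 − 32 = -0.4
SSE = 0 + 0.81 + 1 + 0.81 + 0.64 + 0.36 + 0.16 = 3.78

SSE = 3.78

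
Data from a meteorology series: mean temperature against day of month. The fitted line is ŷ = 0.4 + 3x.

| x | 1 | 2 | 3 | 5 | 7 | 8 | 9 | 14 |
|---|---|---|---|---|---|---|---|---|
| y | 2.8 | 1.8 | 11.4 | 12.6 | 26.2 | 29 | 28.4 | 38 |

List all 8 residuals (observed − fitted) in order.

-0.6, -4.6, 2, -2.8, 4.8, 4.6, 1, -4.4

x=1: ŷ = 0.4 + 3·1 = 3.4; r = 2.8 − 3.4 = -0.6
x=2: ŷ = 0.4 + 3·2 = 6.4; r = 1.8 − 6.4 = -4.6
x=3: ŷ = 0.4 + 3·3 = 9.4; r = 11.4 − 9.4 = 2
x=5: ŷ = 0.4 + 3·5 = 15.4; r = 12.6 − 15.4 = -2.8
x=7: ŷ = 0.4 + 3·7 = 21.4; r = 26.2 − 21.4 = 4.8
x=8: ŷ = 0.4 + 3·8 = 24.4; r = 29 − 24.4 = 4.6
x=9: ŷ = 0.4 + 3·9 = 27.4; r = 28.4 − 27.4 = 1
x=14: ŷ = 0.4 + 3·14 = 42.4; r = 38 − 42.4 = -4.4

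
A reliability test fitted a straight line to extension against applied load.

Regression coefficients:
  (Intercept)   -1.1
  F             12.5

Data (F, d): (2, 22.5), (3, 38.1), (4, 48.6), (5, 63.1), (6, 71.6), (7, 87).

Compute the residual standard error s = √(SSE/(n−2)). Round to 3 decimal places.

s = 1.836

F=2: ŷ = -1.1 + 12.5·2 = 23.9; e = 22.5 − 23.9 = -1.4
F=3: ŷ = -1.1 + 12.5·3 = 36.4; e = 38.1 − 36.4 = 1.7
F=4: ŷ = -1.1 + 12.5·4 = 48.9; e = 48.6 − 48.9 = -0.3
F=5: ŷ = -1.1 + 12.5·5 = 61.4; e = 63.1 − 61.4 = 1.7
F=6: ŷ = -1.1 + 12.5·6 = 73.9; e = 71.6 − 73.9 = -2.3
F=7: ŷ = -1.1 + 12.5·7 = 86.4; e = 87 − 86.4 = 0.6
SSE = 1.96 + 2.89 + 0.09 + 2.89 + 5.29 + 0.36 = 13.48
s = √(13.48/4) = √3.37 ≈ 1.836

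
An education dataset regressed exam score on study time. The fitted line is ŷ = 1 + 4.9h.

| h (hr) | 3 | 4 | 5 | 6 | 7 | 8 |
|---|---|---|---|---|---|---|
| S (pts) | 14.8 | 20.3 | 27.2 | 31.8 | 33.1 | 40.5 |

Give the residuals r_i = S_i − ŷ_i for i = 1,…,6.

h=3: ŷ = 1 + 4.9·3 = 15.7; r = 14.8 − 15.7 = -0.9
h=4: ŷ = 1 + 4.9·4 = 20.6; r = 20.3 − 20.6 = -0.3
h=5: ŷ = 1 + 4.9·5 = 25.5; r = 27.2 − 25.5 = 1.7
h=6: ŷ = 1 + 4.9·6 = 30.4; r = 31.8 − 30.4 = 1.4
h=7: ŷ = 1 + 4.9·7 = 35.3; r = 33.1 − 35.3 = -2.2
h=8: ŷ = 1 + 4.9·8 = 40.2; r = 40.5 − 40.2 = 0.3

-0.9, -0.3, 1.7, 1.4, -2.2, 0.3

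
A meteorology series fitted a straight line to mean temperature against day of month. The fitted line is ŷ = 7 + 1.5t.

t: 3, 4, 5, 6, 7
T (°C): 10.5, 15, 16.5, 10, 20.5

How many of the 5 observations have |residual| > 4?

1

t=3: ŷ = 7 + 1.5·3 = 11.5; r = 10.5 − 11.5 = -1
t=4: ŷ = 7 + 1.5·4 = 13; r = 15 − 13 = 2
t=5: ŷ = 7 + 1.5·5 = 14.5; r = 16.5 − 14.5 = 2
t=6: ŷ = 7 + 1.5·6 = 16; r = 10 − 16 = -6
t=7: ŷ = 7 + 1.5·7 = 17.5; r = 20.5 − 17.5 = 3
|r| > 4: t=6 (|r|=6) → 1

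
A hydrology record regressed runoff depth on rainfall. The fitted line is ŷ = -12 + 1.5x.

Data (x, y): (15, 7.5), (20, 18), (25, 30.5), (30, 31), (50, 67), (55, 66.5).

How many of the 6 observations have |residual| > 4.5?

1

x=15: ŷ = -12 + 1.5·15 = 10.5; r = 7.5 − 10.5 = -3
x=20: ŷ = -12 + 1.5·20 = 18; r = 18 − 18 = 0
x=25: ŷ = -12 + 1.5·25 = 25.5; r = 30.5 − 25.5 = 5
x=30: ŷ = -12 + 1.5·30 = 33; r = 31 − 33 = -2
x=50: ŷ = -12 + 1.5·50 = 63; r = 67 − 63 = 4
x=55: ŷ = -12 + 1.5·55 = 70.5; r = 66.5 − 70.5 = -4
|r| > 4.5: x=25 (|r|=5) → 1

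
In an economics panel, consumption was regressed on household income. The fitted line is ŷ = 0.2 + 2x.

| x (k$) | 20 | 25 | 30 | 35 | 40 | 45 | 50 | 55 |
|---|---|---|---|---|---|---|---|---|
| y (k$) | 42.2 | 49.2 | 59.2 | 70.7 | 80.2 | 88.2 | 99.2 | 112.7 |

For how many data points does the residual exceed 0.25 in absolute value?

x=20: ŷ = 0.2 + 2·20 = 40.2; r = 42.2 − 40.2 = 2
x=25: ŷ = 0.2 + 2·25 = 50.2; r = 49.2 − 50.2 = -1
x=30: ŷ = 0.2 + 2·30 = 60.2; r = 59.2 − 60.2 = -1
x=35: ŷ = 0.2 + 2·35 = 70.2; r = 70.7 − 70.2 = 0.5
x=40: ŷ = 0.2 + 2·40 = 80.2; r = 80.2 − 80.2 = 0
x=45: ŷ = 0.2 + 2·45 = 90.2; r = 88.2 − 90.2 = -2
x=50: ŷ = 0.2 + 2·50 = 100.2; r = 99.2 − 100.2 = -1
x=55: ŷ = 0.2 + 2·55 = 110.2; r = 112.7 − 110.2 = 2.5
|r| > 0.25: x=20 (|r|=2), x=25 (|r|=1), x=30 (|r|=1), x=35 (|r|=0.5), x=45 (|r|=2), x=50 (|r|=1), x=55 (|r|=2.5) → 7

7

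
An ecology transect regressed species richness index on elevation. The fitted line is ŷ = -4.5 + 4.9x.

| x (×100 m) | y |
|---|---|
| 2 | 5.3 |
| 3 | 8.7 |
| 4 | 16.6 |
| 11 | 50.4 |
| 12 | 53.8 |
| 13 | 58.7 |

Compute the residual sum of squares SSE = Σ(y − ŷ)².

x=2: ŷ = -4.5 + 4.9·2 = 5.3; r = 5.3 − 5.3 = 0
x=3: ŷ = -4.5 + 4.9·3 = 10.2; r = 8.7 − 10.2 = -1.5
x=4: ŷ = -4.5 + 4.9·4 = 15.1; r = 16.6 − 15.1 = 1.5
x=11: ŷ = -4.5 + 4.9·11 = 49.4; r = 50.4 − 49.4 = 1
x=12: ŷ = -4.5 + 4.9·12 = 54.3; r = 53.8 − 54.3 = -0.5
x=13: ŷ = -4.5 + 4.9·13 = 59.2; r = 58.7 − 59.2 = -0.5
SSE = 0 + 2.25 + 2.25 + 1 + 0.25 + 0.25 = 6

SSE = 6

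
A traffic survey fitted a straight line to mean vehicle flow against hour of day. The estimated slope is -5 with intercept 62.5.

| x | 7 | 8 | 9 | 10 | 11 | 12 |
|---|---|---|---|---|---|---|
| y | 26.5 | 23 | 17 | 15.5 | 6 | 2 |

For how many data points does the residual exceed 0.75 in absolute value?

x=7: ŷ = 62.5 − 5·7 = 27.5; r = 26.5 − 27.5 = -1
x=8: ŷ = 62.5 − 5·8 = 22.5; r = 23 − 22.5 = 0.5
x=9: ŷ = 62.5 − 5·9 = 17.5; r = 17 − 17.5 = -0.5
x=10: ŷ = 62.5 − 5·10 = 12.5; r = 15.5 − 12.5 = 3
x=11: ŷ = 62.5 − 5·11 = 7.5; r = 6 − 7.5 = -1.5
x=12: ŷ = 62.5 − 5·12 = 2.5; r = 2 − 2.5 = -0.5
|r| > 0.75: x=7 (|r|=1), x=10 (|r|=3), x=11 (|r|=1.5) → 3

3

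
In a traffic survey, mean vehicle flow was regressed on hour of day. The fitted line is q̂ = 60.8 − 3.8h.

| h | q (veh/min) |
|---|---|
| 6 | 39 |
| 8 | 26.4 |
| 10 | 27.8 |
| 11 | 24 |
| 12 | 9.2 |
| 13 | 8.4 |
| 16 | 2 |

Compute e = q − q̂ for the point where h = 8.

e = -4

q̂ = 60.8 − 3.8·8 = 30.4
e = 26.4 − 30.4 = -4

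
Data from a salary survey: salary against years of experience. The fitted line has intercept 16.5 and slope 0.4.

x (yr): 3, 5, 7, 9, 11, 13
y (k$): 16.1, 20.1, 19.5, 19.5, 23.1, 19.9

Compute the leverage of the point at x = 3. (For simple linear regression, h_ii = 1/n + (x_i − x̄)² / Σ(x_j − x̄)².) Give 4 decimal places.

h = 0.5238

x̄ = (3 + 5 + 7 + 9 + 11 + 13)/6 = 8
Σ(x − x̄)² = 25 + 9 + 1 + 1 + 9 + 25 = 70
h = 1/6 + (-5)²/70 = 0.166667 + 0.357143 = 0.5238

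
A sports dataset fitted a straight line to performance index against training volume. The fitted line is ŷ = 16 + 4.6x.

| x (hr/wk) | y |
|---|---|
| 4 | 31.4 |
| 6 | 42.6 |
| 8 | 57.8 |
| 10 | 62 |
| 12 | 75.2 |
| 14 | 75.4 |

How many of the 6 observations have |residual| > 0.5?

5

x=4: ŷ = 16 + 4.6·4 = 34.4; e = 31.4 − 34.4 = -3
x=6: ŷ = 16 + 4.6·6 = 43.6; e = 42.6 − 43.6 = -1
x=8: ŷ = 16 + 4.6·8 = 52.8; e = 57.8 − 52.8 = 5
x=10: ŷ = 16 + 4.6·10 = 62; e = 62 − 62 = 0
x=12: ŷ = 16 + 4.6·12 = 71.2; e = 75.2 − 71.2 = 4
x=14: ŷ = 16 + 4.6·14 = 80.4; e = 75.4 − 80.4 = -5
|e| > 0.5: x=4 (|e|=3), x=6 (|e|=1), x=8 (|e|=5), x=12 (|e|=4), x=14 (|e|=5) → 5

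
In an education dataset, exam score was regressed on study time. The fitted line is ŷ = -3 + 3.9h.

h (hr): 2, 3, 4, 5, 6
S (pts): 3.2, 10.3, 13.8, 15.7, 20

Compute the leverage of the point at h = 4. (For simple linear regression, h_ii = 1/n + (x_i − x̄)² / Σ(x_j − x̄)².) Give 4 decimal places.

h̄ = (2 + 3 + 4 + 5 + 6)/5 = 4
Σ(h − h̄)² = 4 + 1 + 0 + 1 + 4 = 10
h = 1/5 + (0)²/10 = 0.2 + 0 = 0.2000

h = 0.2000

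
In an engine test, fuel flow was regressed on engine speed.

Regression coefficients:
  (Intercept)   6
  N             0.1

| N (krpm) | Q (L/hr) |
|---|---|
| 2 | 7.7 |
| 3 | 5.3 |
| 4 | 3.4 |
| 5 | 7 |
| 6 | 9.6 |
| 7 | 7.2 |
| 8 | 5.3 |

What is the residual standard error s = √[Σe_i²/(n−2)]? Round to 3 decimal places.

N=2: Q̂ = 6 + 0.1·2 = 6.2; e = 7.7 − 6.2 = 1.5
N=3: Q̂ = 6 + 0.1·3 = 6.3; e = 5.3 − 6.3 = -1
N=4: Q̂ = 6 + 0.1·4 = 6.4; e = 3.4 − 6.4 = -3
N=5: Q̂ = 6 + 0.1·5 = 6.5; e = 7 − 6.5 = 0.5
N=6: Q̂ = 6 + 0.1·6 = 6.6; e = 9.6 − 6.6 = 3
N=7: Q̂ = 6 + 0.1·7 = 6.7; e = 7.2 − 6.7 = 0.5
N=8: Q̂ = 6 + 0.1·8 = 6.8; e = 5.3 − 6.8 = -1.5
SSE = 2.25 + 1 + 9 + 0.25 + 9 + 0.25 + 2.25 = 24
s = √(24/5) = √4.8 ≈ 2.191

s = 2.191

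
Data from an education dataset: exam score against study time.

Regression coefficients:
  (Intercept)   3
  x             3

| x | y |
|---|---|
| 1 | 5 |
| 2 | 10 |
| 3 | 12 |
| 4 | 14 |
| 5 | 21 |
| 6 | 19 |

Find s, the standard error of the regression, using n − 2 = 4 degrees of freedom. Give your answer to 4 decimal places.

x=1: ŷ = 3 + 3·1 = 6; r = 5 − 6 = -1
x=2: ŷ = 3 + 3·2 = 9; r = 10 − 9 = 1
x=3: ŷ = 3 + 3·3 = 12; r = 12 − 12 = 0
x=4: ŷ = 3 + 3·4 = 15; r = 14 − 15 = -1
x=5: ŷ = 3 + 3·5 = 18; r = 21 − 18 = 3
x=6: ŷ = 3 + 3·6 = 21; r = 19 − 21 = -2
SSE = 1 + 1 + 0 + 1 + 9 + 4 = 16
s = √(16/4) = √4 ≈ 2.0000

s = 2.0000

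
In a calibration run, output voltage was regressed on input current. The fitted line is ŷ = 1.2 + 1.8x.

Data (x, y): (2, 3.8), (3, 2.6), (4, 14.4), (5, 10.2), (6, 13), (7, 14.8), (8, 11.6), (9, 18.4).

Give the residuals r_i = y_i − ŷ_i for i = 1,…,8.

-1, -4, 6, 0, 1, 1, -4, 1

x=2: ŷ = 1.2 + 1.8·2 = 4.8; r = 3.8 − 4.8 = -1
x=3: ŷ = 1.2 + 1.8·3 = 6.6; r = 2.6 − 6.6 = -4
x=4: ŷ = 1.2 + 1.8·4 = 8.4; r = 14.4 − 8.4 = 6
x=5: ŷ = 1.2 + 1.8·5 = 10.2; r = 10.2 − 10.2 = 0
x=6: ŷ = 1.2 + 1.8·6 = 12; r = 13 − 12 = 1
x=7: ŷ = 1.2 + 1.8·7 = 13.8; r = 14.8 − 13.8 = 1
x=8: ŷ = 1.2 + 1.8·8 = 15.6; r = 11.6 − 15.6 = -4
x=9: ŷ = 1.2 + 1.8·9 = 17.4; r = 18.4 − 17.4 = 1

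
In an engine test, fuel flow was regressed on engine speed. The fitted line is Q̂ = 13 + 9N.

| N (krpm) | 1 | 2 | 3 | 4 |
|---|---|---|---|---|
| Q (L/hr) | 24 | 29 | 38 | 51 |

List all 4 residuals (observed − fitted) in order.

N=1: Q̂ = 13 + 9·1 = 22; r = 24 − 22 = 2
N=2: Q̂ = 13 + 9·2 = 31; r = 29 − 31 = -2
N=3: Q̂ = 13 + 9·3 = 40; r = 38 − 40 = -2
N=4: Q̂ = 13 + 9·4 = 49; r = 51 − 49 = 2

2, -2, -2, 2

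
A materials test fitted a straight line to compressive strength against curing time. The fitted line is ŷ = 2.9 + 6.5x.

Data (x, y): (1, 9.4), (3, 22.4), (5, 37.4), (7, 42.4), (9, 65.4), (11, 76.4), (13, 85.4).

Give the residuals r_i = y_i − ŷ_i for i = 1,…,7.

x=1: ŷ = 2.9 + 6.5·1 = 9.4; r = 9.4 − 9.4 = 0
x=3: ŷ = 2.9 + 6.5·3 = 22.4; r = 22.4 − 22.4 = 0
x=5: ŷ = 2.9 + 6.5·5 = 35.4; r = 37.4 − 35.4 = 2
x=7: ŷ = 2.9 + 6.5·7 = 48.4; r = 42.4 − 48.4 = -6
x=9: ŷ = 2.9 + 6.5·9 = 61.4; r = 65.4 − 61.4 = 4
x=11: ŷ = 2.9 + 6.5·11 = 74.4; r = 76.4 − 74.4 = 2
x=13: ŷ = 2.9 + 6.5·13 = 87.4; r = 85.4 − 87.4 = -2

0, 0, 2, -6, 4, 2, -2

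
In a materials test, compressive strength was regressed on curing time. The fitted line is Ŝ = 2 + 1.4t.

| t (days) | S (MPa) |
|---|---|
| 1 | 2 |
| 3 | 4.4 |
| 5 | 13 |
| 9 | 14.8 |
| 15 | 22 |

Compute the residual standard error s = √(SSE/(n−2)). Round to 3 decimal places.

s = 2.723

t=1: Ŝ = 2 + 1.4·1 = 3.4; r = 2 − 3.4 = -1.4
t=3: Ŝ = 2 + 1.4·3 = 6.2; r = 4.4 − 6.2 = -1.8
t=5: Ŝ = 2 + 1.4·5 = 9; r = 13 − 9 = 4
t=9: Ŝ = 2 + 1.4·9 = 14.6; r = 14.8 − 14.6 = 0.2
t=15: Ŝ = 2 + 1.4·15 = 23; r = 22 − 23 = -1
SSE = 1.96 + 3.24 + 16 + 0.04 + 1 = 22.24
s = √(22.24/3) = √7.41333 ≈ 2.723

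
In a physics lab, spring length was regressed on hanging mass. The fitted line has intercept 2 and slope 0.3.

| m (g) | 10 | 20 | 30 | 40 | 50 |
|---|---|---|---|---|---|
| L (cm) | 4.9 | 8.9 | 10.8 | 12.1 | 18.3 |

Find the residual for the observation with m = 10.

e = -0.1

ŷ = 2 + 0.3·10 = 5
e = 4.9 − 5 = -0.1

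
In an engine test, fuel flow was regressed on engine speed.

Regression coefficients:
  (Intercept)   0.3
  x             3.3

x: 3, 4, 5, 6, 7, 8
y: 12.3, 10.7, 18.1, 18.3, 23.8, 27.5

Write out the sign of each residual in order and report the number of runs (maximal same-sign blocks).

x=3: ŷ = 0.3 + 3.3·3 = 10.2; e = 12.3 − 10.2 = 2.1
x=4: ŷ = 0.3 + 3.3·4 = 13.5; e = 10.7 − 13.5 = -2.8
x=5: ŷ = 0.3 + 3.3·5 = 16.8; e = 18.1 − 16.8 = 1.3
x=6: ŷ = 0.3 + 3.3·6 = 20.1; e = 18.3 − 20.1 = -1.8
x=7: ŷ = 0.3 + 3.3·7 = 23.4; e = 23.8 − 23.4 = 0.4
x=8: ŷ = 0.3 + 3.3·8 = 26.7; e = 27.5 − 26.7 = 0.8
Signs: + − + − + +
Runs: +×1, −×1, +×1, −×1, +×2 → 5

5 runs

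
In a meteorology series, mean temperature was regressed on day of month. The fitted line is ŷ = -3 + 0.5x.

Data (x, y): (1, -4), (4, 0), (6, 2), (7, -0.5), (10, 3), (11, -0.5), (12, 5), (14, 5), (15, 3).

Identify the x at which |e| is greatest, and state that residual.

x = 11, e = -3

x=1: ŷ = -3 + 0.5·1 = -2.5; e = -4 − (-2.5) = -1.5
x=4: ŷ = -3 + 0.5·4 = -1; e = 0 − (-1) = 1
x=6: ŷ = -3 + 0.5·6 = 0; e = 2 − 0 = 2
x=7: ŷ = -3 + 0.5·7 = 0.5; e = -0.5 − 0.5 = -1
x=10: ŷ = -3 + 0.5·10 = 2; e = 3 − 2 = 1
x=11: ŷ = -3 + 0.5·11 = 2.5; e = -0.5 − 2.5 = -3
x=12: ŷ = -3 + 0.5·12 = 3; e = 5 − 3 = 2
x=14: ŷ = -3 + 0.5·14 = 4; e = 5 − 4 = 1
x=15: ŷ = -3 + 0.5·15 = 4.5; e = 3 − 4.5 = -1.5
Largest |e| is 3 at x = 11, residual -3.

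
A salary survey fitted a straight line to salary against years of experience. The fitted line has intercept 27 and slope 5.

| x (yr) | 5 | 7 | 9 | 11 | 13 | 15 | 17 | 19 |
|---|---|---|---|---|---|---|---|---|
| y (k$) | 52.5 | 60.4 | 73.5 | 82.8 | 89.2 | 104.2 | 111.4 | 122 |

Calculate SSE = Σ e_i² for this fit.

x=5: ŷ = 27 + 5·5 = 52; e = 52.5 − 52 = 0.5
x=7: ŷ = 27 + 5·7 = 62; e = 60.4 − 62 = -1.6
x=9: ŷ = 27 + 5·9 = 72; e = 73.5 − 72 = 1.5
x=11: ŷ = 27 + 5·11 = 82; e = 82.8 − 82 = 0.8
x=13: ŷ = 27 + 5·13 = 92; e = 89.2 − 92 = -2.8
x=15: ŷ = 27 + 5·15 = 102; e = 104.2 − 102 = 2.2
x=17: ŷ = 27 + 5·17 = 112; e = 111.4 − 112 = -0.6
x=19: ŷ = 27 + 5·19 = 122; e = 122 − 122 = 0
SSE = 0.25 + 2.56 + 2.25 + 0.64 + 7.84 + 4.84 + 0.36 + 0 = 18.74

SSE = 18.74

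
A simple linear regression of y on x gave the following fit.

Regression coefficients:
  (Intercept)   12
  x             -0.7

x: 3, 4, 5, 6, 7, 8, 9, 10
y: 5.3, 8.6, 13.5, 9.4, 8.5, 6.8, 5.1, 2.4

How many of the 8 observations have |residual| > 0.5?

7

x=3: ŷ = 12 − 0.7·3 = 9.9; e = 5.3 − 9.9 = -4.6
x=4: ŷ = 12 − 0.7·4 = 9.2; e = 8.6 − 9.2 = -0.6
x=5: ŷ = 12 − 0.7·5 = 8.5; e = 13.5 − 8.5 = 5
x=6: ŷ = 12 − 0.7·6 = 7.8; e = 9.4 − 7.8 = 1.6
x=7: ŷ = 12 − 0.7·7 = 7.1; e = 8.5 − 7.1 = 1.4
x=8: ŷ = 12 − 0.7·8 = 6.4; e = 6.8 − 6.4 = 0.4
x=9: ŷ = 12 − 0.7·9 = 5.7; e = 5.1 − 5.7 = -0.6
x=10: ŷ = 12 − 0.7·10 = 5; e = 2.4 − 5 = -2.6
|e| > 0.5: x=3 (|e|=4.6), x=4 (|e|=0.6), x=5 (|e|=5), x=6 (|e|=1.6), x=7 (|e|=1.4), x=9 (|e|=0.6), x=10 (|e|=2.6) → 7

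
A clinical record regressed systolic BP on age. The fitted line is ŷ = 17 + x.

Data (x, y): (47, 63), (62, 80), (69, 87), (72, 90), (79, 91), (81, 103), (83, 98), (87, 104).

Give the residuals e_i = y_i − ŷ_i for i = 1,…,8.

-1, 1, 1, 1, -5, 5, -2, 0

x=47: ŷ = 17 + 47 = 64; e = 63 − 64 = -1
x=62: ŷ = 17 + 62 = 79; e = 80 − 79 = 1
x=69: ŷ = 17 + 69 = 86; e = 87 − 86 = 1
x=72: ŷ = 17 + 72 = 89; e = 90 − 89 = 1
x=79: ŷ = 17 + 79 = 96; e = 91 − 96 = -5
x=81: ŷ = 17 + 81 = 98; e = 103 − 98 = 5
x=83: ŷ = 17 + 83 = 100; e = 98 − 100 = -2
x=87: ŷ = 17 + 87 = 104; e = 104 − 104 = 0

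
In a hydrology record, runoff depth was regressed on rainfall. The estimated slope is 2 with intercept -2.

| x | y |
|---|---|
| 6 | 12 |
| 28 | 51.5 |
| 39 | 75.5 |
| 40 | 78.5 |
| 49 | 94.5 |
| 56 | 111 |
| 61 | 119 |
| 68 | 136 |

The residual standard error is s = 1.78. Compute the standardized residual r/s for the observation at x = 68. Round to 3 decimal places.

ŷ = -2 + 2·68 = 134
r = 136 − 134 = 2
r/s = 2 / 1.78 = 1.124

1.124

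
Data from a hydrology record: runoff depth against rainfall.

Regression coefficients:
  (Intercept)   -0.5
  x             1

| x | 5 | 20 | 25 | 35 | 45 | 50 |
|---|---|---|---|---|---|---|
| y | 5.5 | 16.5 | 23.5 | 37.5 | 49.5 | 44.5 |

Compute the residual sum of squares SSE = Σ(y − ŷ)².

SSE = 70

x=5: ŷ = -0.5 + 5 = 4.5; e = 5.5 − 4.5 = 1
x=20: ŷ = -0.5 + 20 = 19.5; e = 16.5 − 19.5 = -3
x=25: ŷ = -0.5 + 25 = 24.5; e = 23.5 − 24.5 = -1
x=35: ŷ = -0.5 + 35 = 34.5; e = 37.5 − 34.5 = 3
x=45: ŷ = -0.5 + 45 = 44.5; e = 49.5 − 44.5 = 5
x=50: ŷ = -0.5 + 50 = 49.5; e = 44.5 − 49.5 = -5
SSE = 1 + 9 + 1 + 9 + 25 + 25 = 70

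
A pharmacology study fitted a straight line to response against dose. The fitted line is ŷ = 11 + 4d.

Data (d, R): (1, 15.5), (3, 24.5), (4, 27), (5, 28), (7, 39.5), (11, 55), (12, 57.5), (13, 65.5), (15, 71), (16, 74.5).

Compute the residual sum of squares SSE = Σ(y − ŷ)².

d=1: ŷ = 11 + 4·1 = 15; e = 15.5 − 15 = 0.5
d=3: ŷ = 11 + 4·3 = 23; e = 24.5 − 23 = 1.5
d=4: ŷ = 11 + 4·4 = 27; e = 27 − 27 = 0
d=5: ŷ = 11 + 4·5 = 31; e = 28 − 31 = -3
d=7: ŷ = 11 + 4·7 = 39; e = 39.5 − 39 = 0.5
d=11: ŷ = 11 + 4·11 = 55; e = 55 − 55 = 0
d=12: ŷ = 11 + 4·12 = 59; e = 57.5 − 59 = -1.5
d=13: ŷ = 11 + 4·13 = 63; e = 65.5 − 63 = 2.5
d=15: ŷ = 11 + 4·15 = 71; e = 71 − 71 = 0
d=16: ŷ = 11 + 4·16 = 75; e = 74.5 − 75 = -0.5
SSE = 0.25 + 2.25 + 0 + 9 + 0.25 + 0 + 2.25 + 6.25 + 0 + 0.25 = 20.5

SSE = 20.5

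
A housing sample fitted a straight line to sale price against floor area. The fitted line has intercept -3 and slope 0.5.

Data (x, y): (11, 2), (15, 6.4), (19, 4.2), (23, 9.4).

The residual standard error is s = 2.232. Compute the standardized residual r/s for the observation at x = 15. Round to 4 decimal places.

ŷ = -3 + 0.5·15 = 4.5
r = 6.4 − 4.5 = 1.9
r/s = 1.9 / 2.232 = 0.8513

0.8513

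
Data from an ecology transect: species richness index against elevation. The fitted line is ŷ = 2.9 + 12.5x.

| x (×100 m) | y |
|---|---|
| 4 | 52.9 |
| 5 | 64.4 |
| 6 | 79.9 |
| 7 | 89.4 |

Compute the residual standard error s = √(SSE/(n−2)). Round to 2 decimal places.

x=4: ŷ = 2.9 + 12.5·4 = 52.9; e = 52.9 − 52.9 = 0
x=5: ŷ = 2.9 + 12.5·5 = 65.4; e = 64.4 − 65.4 = -1
x=6: ŷ = 2.9 + 12.5·6 = 77.9; e = 79.9 − 77.9 = 2
x=7: ŷ = 2.9 + 12.5·7 = 90.4; e = 89.4 − 90.4 = -1
SSE = 0 + 1 + 4 + 1 = 6
s = √(6/2) = √3 ≈ 1.73

s = 1.73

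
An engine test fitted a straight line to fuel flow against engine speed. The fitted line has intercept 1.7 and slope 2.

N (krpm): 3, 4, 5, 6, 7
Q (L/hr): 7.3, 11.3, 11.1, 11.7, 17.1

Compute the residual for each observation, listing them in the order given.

-0.4, 1.6, -0.6, -2, 1.4

N=3: Q̂ = 1.7 + 2·3 = 7.7; e = 7.3 − 7.7 = -0.4
N=4: Q̂ = 1.7 + 2·4 = 9.7; e = 11.3 − 9.7 = 1.6
N=5: Q̂ = 1.7 + 2·5 = 11.7; e = 11.1 − 11.7 = -0.6
N=6: Q̂ = 1.7 + 2·6 = 13.7; e = 11.7 − 13.7 = -2
N=7: Q̂ = 1.7 + 2·7 = 15.7; e = 17.1 − 15.7 = 1.4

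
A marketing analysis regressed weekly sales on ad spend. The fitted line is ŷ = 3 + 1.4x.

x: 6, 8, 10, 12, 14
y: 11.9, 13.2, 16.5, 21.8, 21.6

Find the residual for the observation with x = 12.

e = 2

ŷ = 3 + 1.4·12 = 19.8
e = 21.8 − 19.8 = 2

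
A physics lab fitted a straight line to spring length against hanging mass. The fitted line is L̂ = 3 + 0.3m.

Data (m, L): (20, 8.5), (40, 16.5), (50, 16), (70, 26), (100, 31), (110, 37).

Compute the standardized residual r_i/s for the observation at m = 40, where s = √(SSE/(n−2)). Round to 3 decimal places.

m=20: L̂ = 3 + 0.3·20 = 9; r = 8.5 − 9 = -0.5
m=40: L̂ = 3 + 0.3·40 = 15; r = 16.5 − 15 = 1.5
m=50: L̂ = 3 + 0.3·50 = 18; r = 16 − 18 = -2
m=70: L̂ = 3 + 0.3·70 = 24; r = 26 − 24 = 2
m=100: L̂ = 3 + 0.3·100 = 33; r = 31 − 33 = -2
m=110: L̂ = 3 + 0.3·110 = 36; r = 37 − 36 = 1
SSE = 0.25 + 2.25 + 4 + 4 + 4 + 1 = 15.5
s = √(15.5/4) = 1.9685
r/s = 1.5 / 1.9685 = 0.762

0.762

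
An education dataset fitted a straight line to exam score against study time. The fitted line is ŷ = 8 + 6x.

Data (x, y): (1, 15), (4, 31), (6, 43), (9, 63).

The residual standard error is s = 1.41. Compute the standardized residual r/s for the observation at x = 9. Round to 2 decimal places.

ŷ = 8 + 6·9 = 62
r = 63 − 62 = 1
r/s = 1 / 1.41 = 0.71

0.71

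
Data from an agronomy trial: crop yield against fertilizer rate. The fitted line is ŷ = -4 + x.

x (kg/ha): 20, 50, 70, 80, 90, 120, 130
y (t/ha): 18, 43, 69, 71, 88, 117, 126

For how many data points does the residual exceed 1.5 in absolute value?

x=20: ŷ = -4 + 20 = 16; r = 18 − 16 = 2
x=50: ŷ = -4 + 50 = 46; r = 43 − 46 = -3
x=70: ŷ = -4 + 70 = 66; r = 69 − 66 = 3
x=80: ŷ = -4 + 80 = 76; r = 71 − 76 = -5
x=90: ŷ = -4 + 90 = 86; r = 88 − 86 = 2
x=120: ŷ = -4 + 120 = 116; r = 117 − 116 = 1
x=130: ŷ = -4 + 130 = 126; r = 126 − 126 = 0
|r| > 1.5: x=20 (|r|=2), x=50 (|r|=3), x=70 (|r|=3), x=80 (|r|=5), x=90 (|r|=2) → 5

5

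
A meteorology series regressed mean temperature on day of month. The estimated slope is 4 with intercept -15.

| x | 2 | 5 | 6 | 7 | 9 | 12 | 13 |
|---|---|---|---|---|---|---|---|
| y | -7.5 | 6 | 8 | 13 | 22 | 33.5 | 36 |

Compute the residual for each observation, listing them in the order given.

x=2: ŷ = -15 + 4·2 = -7; r = -7.5 − (-7) = -0.5
x=5: ŷ = -15 + 4·5 = 5; r = 6 − 5 = 1
x=6: ŷ = -15 + 4·6 = 9; r = 8 − 9 = -1
x=7: ŷ = -15 + 4·7 = 13; r = 13 − 13 = 0
x=9: ŷ = -15 + 4·9 = 21; r = 22 − 21 = 1
x=12: ŷ = -15 + 4·12 = 33; r = 33.5 − 33 = 0.5
x=13: ŷ = -15 + 4·13 = 37; r = 36 − 37 = -1

-0.5, 1, -1, 0, 1, 0.5, -1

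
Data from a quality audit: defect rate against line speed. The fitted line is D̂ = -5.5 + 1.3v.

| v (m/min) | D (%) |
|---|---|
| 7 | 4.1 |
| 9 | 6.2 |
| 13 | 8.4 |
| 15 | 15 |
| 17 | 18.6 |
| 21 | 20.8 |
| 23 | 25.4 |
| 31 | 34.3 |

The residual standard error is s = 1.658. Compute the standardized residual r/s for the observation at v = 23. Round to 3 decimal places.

D̂ = -5.5 + 1.3·23 = 24.4
r = 25.4 − 24.4 = 1
r/s = 1 / 1.658 = 0.603

0.603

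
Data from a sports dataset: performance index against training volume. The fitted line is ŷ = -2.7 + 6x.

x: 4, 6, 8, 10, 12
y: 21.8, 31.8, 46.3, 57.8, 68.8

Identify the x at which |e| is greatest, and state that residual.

x = 6, e = -1.5

x=4: ŷ = -2.7 + 6·4 = 21.3; e = 21.8 − 21.3 = 0.5
x=6: ŷ = -2.7 + 6·6 = 33.3; e = 31.8 − 33.3 = -1.5
x=8: ŷ = -2.7 + 6·8 = 45.3; e = 46.3 − 45.3 = 1
x=10: ŷ = -2.7 + 6·10 = 57.3; e = 57.8 − 57.3 = 0.5
x=12: ŷ = -2.7 + 6·12 = 69.3; e = 68.8 − 69.3 = -0.5
Largest |e| is 1.5 at x = 6, residual -1.5.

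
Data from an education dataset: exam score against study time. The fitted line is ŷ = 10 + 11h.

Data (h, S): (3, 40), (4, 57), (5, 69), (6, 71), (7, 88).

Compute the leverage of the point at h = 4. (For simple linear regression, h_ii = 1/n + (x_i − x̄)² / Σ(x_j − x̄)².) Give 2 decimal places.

h̄ = (3 + 4 + 5 + 6 + 7)/5 = 5
Σ(h − h̄)² = 4 + 1 + 0 + 1 + 4 = 10
h = 1/5 + (-1)²/10 = 0.2 + 0.1 = 0.30

h = 0.30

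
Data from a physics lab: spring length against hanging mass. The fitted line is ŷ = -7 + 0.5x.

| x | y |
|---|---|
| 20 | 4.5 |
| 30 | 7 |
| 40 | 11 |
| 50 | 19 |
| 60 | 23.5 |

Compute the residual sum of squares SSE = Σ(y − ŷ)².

x=20: ŷ = -7 + 0.5·20 = 3; r = 4.5 − 3 = 1.5
x=30: ŷ = -7 + 0.5·30 = 8; r = 7 − 8 = -1
x=40: ŷ = -7 + 0.5·40 = 13; r = 11 − 13 = -2
x=50: ŷ = -7 + 0.5·50 = 18; r = 19 − 18 = 1
x=60: ŷ = -7 + 0.5·60 = 23; r = 23.5 − 23 = 0.5
SSE = 2.25 + 1 + 4 + 1 + 0.25 = 8.5

SSE = 8.5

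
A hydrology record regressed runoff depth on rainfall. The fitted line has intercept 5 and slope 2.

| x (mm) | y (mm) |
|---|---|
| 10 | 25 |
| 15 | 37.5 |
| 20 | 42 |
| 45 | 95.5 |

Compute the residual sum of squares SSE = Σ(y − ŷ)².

x=10: ŷ = 5 + 2·10 = 25; e = 25 − 25 = 0
x=15: ŷ = 5 + 2·15 = 35; e = 37.5 − 35 = 2.5
x=20: ŷ = 5 + 2·20 = 45; e = 42 − 45 = -3
x=45: ŷ = 5 + 2·45 = 95; e = 95.5 − 95 = 0.5
SSE = 0 + 6.25 + 9 + 0.25 = 15.5

SSE = 15.5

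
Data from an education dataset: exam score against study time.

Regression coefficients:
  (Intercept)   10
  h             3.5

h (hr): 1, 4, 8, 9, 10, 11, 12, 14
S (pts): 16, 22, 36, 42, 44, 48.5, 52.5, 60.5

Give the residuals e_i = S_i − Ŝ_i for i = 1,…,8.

h=1: Ŝ = 10 + 3.5·1 = 13.5; e = 16 − 13.5 = 2.5
h=4: Ŝ = 10 + 3.5·4 = 24; e = 22 − 24 = -2
h=8: Ŝ = 10 + 3.5·8 = 38; e = 36 − 38 = -2
h=9: Ŝ = 10 + 3.5·9 = 41.5; e = 42 − 41.5 = 0.5
h=10: Ŝ = 10 + 3.5·10 = 45; e = 44 − 45 = -1
h=11: Ŝ = 10 + 3.5·11 = 48.5; e = 48.5 − 48.5 = 0
h=12: Ŝ = 10 + 3.5·12 = 52; e = 52.5 − 52 = 0.5
h=14: Ŝ = 10 + 3.5·14 = 59; e = 60.5 − 59 = 1.5

2.5, -2, -2, 0.5, -1, 0, 0.5, 1.5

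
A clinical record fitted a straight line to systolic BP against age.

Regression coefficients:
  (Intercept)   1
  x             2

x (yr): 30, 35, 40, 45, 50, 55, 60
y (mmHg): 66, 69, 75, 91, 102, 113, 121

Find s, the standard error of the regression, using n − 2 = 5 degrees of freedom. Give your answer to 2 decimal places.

x=30: ŷ = 1 + 2·30 = 61; e = 66 − 61 = 5
x=35: ŷ = 1 + 2·35 = 71; e = 69 − 71 = -2
x=40: ŷ = 1 + 2·40 = 81; e = 75 − 81 = -6
x=45: ŷ = 1 + 2·45 = 91; e = 91 − 91 = 0
x=50: ŷ = 1 + 2·50 = 101; e = 102 − 101 = 1
x=55: ŷ = 1 + 2·55 = 111; e = 113 − 111 = 2
x=60: ŷ = 1 + 2·60 = 121; e = 121 − 121 = 0
SSE = 25 + 4 + 36 + 0 + 1 + 4 + 0 = 70
s = √(70/5) = √14 ≈ 3.74

s = 3.74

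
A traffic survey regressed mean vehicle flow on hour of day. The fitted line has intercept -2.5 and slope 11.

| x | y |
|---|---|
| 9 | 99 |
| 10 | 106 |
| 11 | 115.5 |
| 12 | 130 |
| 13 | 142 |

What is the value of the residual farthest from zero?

e = -3

x=9: ŷ = -2.5 + 11·9 = 96.5; e = 99 − 96.5 = 2.5
x=10: ŷ = -2.5 + 11·10 = 107.5; e = 106 − 107.5 = -1.5
x=11: ŷ = -2.5 + 11·11 = 118.5; e = 115.5 − 118.5 = -3
x=12: ŷ = -2.5 + 11·12 = 129.5; e = 130 − 129.5 = 0.5
x=13: ŷ = -2.5 + 11·13 = 140.5; e = 142 − 140.5 = 1.5
Largest |e| is 3 at x = 11, residual -3.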